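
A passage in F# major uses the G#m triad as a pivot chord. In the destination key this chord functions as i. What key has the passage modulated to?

The numeral i denotes a minor triad on scale degree 1. With G# on degree 1, the tonic of the new key is G#.
Degree 1 carries a minor triad in minor keys, so the destination is G# minor.
Check: the diatonic triads of G# minor (natural minor) are G#m (i), A#dim (ii°), B (III), C#m (iv), D#m (v), E (VI), F# (VII) — G#m is indeed i.

G# minor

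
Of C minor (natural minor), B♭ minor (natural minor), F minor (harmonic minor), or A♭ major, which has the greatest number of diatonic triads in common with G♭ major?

B♭ minor

Triads of G♭ major: G♭ major (I), A♭ minor (ii), B♭ minor (iii), C♭ major (IV), D♭ major (V), E♭ minor (vi), F diminished (vii°).
C minor (natural minor) shares 0: none.
B♭ minor (natural minor) shares 4: G♭, B♭m, D♭, E♭m.
F minor (harmonic minor) shares 2: B♭m, D♭.
A♭ major shares 2: B♭m, D♭.
The most common triads (4) are shared with B♭ minor.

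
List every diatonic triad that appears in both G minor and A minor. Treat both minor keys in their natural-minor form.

Triads in G minor (natural minor): Gm (i), Adim (ii°), B♭ (III), Cm (iv), Dm (v), E♭ (VI), F (VII).
Triads in A minor (natural minor): Am (i), Bdim (ii°), C (III), Dm (iv), Em (v), F (VI), G (VII).
Shared triads with their functions: Dm (v in G minor, iv in A minor); F (VII in G minor, VI in A minor).

Dm, F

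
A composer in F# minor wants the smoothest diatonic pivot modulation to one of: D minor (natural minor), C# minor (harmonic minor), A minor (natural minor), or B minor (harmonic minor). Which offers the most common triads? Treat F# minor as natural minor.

C# minor

Triads of F# minor (natural minor): F#m (i), G#dim (ii°), A (III), Bm (iv), C#m (v), D (VI), E (VII).
D minor (natural minor) shares 0: none.
C# minor (harmonic minor) shares 3: F#m, A, C#m.
A minor (natural minor) shares 0: none.
B minor (harmonic minor) shares 1: Bm.
The most common triads (3) are shared with C# minor.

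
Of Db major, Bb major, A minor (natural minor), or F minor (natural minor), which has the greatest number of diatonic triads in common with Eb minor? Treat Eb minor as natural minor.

Db major

Triads of Eb minor (natural minor): Eb minor (i), F diminished (ii°), Gb major (III), Ab minor (iv), Bb minor (v), Cb major (VI), Db major (VII).
Db major shares 4: Ebm, Gb, Bbm, Db.
Bb major shares 0: none.
A minor (natural minor) shares 0: none.
F minor (natural minor) shares 2: Bbm, Db.
The most common triads (4) are shared with Db major.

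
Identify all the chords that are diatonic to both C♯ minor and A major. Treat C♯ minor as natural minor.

C♯m, E, F♯m, A

Triads in C♯ minor (natural minor): C♯m (i), D♯dim (ii°), E (III), F♯m (iv), G♯m (v), A (VI), B (VII).
Triads in A major: A (I), Bm (ii), C♯m (iii), D (IV), E (V), F♯m (vi), G♯dim (vii°).
Shared triads with their functions: C♯m (i in C♯ minor, iii in A major); E (III in C♯ minor, V in A major); F♯m (iv in C♯ minor, vi in A major); A (VI in C♯ minor, I in A major).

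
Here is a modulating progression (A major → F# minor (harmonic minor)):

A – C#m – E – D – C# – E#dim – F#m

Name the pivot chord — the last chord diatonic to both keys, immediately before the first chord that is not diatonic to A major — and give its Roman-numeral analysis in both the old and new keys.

D — IV in A major, VI in F# minor

Chords diatonic to A major: A, Bm, C#m, D, E, F#m, G#dim.
Reading the progression, the first chord not in that set is C#, so the modulation leaves A major there.
The chord immediately before C# is D, which is diatonic to both keys: IV in A major and VI in F# minor.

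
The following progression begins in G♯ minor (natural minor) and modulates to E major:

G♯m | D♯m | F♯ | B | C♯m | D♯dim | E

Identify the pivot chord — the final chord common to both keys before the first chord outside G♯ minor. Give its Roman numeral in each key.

C♯m — iv in G♯ minor, vi in E major

Chords diatonic to G♯ minor: G♯m, A♯dim, B, C♯m, D♯m, E, F♯.
Reading the progression, the first chord not in that set is D♯dim, so the modulation leaves G♯ minor there.
The chord immediately before D♯dim is C♯m, which is diatonic to both keys: iv in G♯ minor and vi in E major.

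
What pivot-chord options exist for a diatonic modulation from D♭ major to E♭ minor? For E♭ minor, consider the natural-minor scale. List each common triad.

Triads in D♭ major: D♭ (I), E♭m (ii), Fm (iii), G♭ (IV), A♭ (V), B♭m (vi), Cdim (vii°).
Triads in E♭ minor (natural minor): E♭m (i), Fdim (ii°), G♭ (III), A♭m (iv), B♭m (v), C♭ (VI), D♭ (VII).
Shared triads with their functions: D♭ (I in D♭ major, VII in E♭ minor); E♭m (ii in D♭ major, i in E♭ minor); G♭ (IV in D♭ major, III in E♭ minor); B♭m (vi in D♭ major, v in E♭ minor).

D♭, E♭m, G♭, B♭m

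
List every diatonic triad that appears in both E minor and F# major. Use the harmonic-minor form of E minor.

Triads in E minor (harmonic minor): Em (i), F#dim (ii°), Gaug (III+), Am (iv), B (V), C (VI), D#dim (vii°).
Triads in F# major: F# (I), G#m (ii), A#m (iii), B (IV), C# (V), D#m (vi), E#dim (vii°).
Shared triads with their functions: B (V in E minor, IV in F# major).

B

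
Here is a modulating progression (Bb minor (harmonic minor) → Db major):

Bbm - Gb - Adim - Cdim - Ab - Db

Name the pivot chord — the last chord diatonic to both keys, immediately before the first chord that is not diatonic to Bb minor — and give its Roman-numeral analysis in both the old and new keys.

Cdim — ii° in Bb minor, vii° in Db major

Chords diatonic to Bb minor: Bbm, Cdim, Dbaug, Ebm, F, Gb, Adim.
Reading the progression, the first chord not in that set is Ab, so the modulation leaves Bb minor there.
The chord immediately before Ab is Cdim, which is diatonic to both keys: ii° in Bb minor and vii° in Db major.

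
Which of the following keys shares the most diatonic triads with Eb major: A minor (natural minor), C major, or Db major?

Triads of Eb major: Eb (I), Fm (ii), Gm (iii), Ab (IV), Bb (V), Cm (vi), Ddim (vii°).
A minor (natural minor) shares 0: none.
C major shares 0: none.
Db major shares 2: Fm, Ab.
The most common triads (2) are shared with Db major.

Db major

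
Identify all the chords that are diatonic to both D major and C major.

Triads in D major: D (I), Em (ii), F#m (iii), G (IV), A (V), Bm (vi), C#dim (vii°).
Triads in C major: C (I), Dm (ii), Em (iii), F (IV), G (V), Am (vi), Bdim (vii°).
Shared triads with their functions: Em (ii in D major, iii in C major); G (IV in D major, V in C major).

Em, G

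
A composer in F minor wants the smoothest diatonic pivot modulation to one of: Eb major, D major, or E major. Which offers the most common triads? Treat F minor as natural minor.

Triads of F minor (natural minor): F minor (i), G diminished (ii°), Ab major (III), Bb minor (iv), C minor (v), Db major (VI), Eb major (VII).
Eb major shares 4: Fm, Ab, Cm, Eb.
D major shares 0: none.
E major shares 0: none.
The most common triads (4) are shared with Eb major.

Eb major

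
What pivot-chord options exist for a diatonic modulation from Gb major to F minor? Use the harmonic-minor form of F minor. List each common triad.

Bbm, Db

Triads in Gb major: Gb (I), Abm (ii), Bbm (iii), Cb (IV), Db (V), Ebm (vi), Fdim (vii°).
Triads in F minor (harmonic minor): Fm (i), Gdim (ii°), Abaug (III+), Bbm (iv), C (V), Db (VI), Edim (vii°).
Shared triads with their functions: Bbm (iii in Gb major, iv in F minor); Db (V in Gb major, VI in F minor).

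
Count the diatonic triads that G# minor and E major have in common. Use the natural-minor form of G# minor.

Diatonic triads of G# minor (natural minor): G#m (i), A#dim (ii°), B (III), C#m (iv), D#m (v), E (VI), F# (VII).
Diatonic triads of E major: E (I), F#m (ii), G#m (iii), A (IV), B (V), C#m (vi), D#dim (vii°).
Matching root and quality in both lists: G#m, B, C#m, E.
That gives 4 common triads.

4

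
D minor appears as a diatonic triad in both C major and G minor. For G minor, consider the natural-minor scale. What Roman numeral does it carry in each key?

The scale of C major is C D E F G A B; D is degree 2, and the triad built there (D-F-A) is minor, so it is ii.
The scale of G minor (natural minor) is G A B♭ C D E♭ F; D is degree 5, and the triad built there (D-F-A) is minor, so it is v.

ii in C major; v in G minor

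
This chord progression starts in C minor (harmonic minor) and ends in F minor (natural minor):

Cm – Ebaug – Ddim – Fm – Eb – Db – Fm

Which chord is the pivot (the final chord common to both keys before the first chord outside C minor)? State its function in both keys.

Fm — iv in C minor, i in F minor

Chords diatonic to C minor: Cm, Ddim, Ebaug, Fm, G, Ab, Bdim.
Reading the progression, the first chord not in that set is Eb, so the modulation leaves C minor there.
The chord immediately before Eb is Fm, which is diatonic to both keys: iv in C minor and i in F minor.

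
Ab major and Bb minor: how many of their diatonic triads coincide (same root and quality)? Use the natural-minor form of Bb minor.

Diatonic triads of Ab major: Ab major (I), Bb minor (ii), C minor (iii), Db major (IV), Eb major (V), F minor (vi), G diminished (vii°).
Diatonic triads of Bb minor (natural minor): Bb minor (i), C diminished (ii°), Db major (III), Eb minor (iv), F minor (v), Gb major (VI), Ab major (VII).
Matching root and quality in both lists: Ab major, Bb minor, Db major, F minor.
That gives 4 common triads.

4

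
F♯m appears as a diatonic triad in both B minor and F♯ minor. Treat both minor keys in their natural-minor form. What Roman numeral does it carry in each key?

The scale of B minor (natural minor) is B C♯ D E F♯ G A; F♯ is degree 5, and the triad built there (F♯-A-C♯) is minor, so it is v.
The scale of F♯ minor (natural minor) is F♯ G♯ A B C♯ D E; F♯ is degree 1, and the triad built there (F♯-A-C♯) is minor, so it is i.

v in B minor; i in F♯ minor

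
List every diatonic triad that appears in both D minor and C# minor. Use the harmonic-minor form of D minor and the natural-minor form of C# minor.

A

Triads in D minor (harmonic minor): Dm (i), Edim (ii°), Faug (III+), Gm (iv), A (V), Bb (VI), C#dim (vii°).
Triads in C# minor (natural minor): C#m (i), D#dim (ii°), E (III), F#m (iv), G#m (v), A (VI), B (VII).
Shared triads with their functions: A (V in D minor, VI in C# minor).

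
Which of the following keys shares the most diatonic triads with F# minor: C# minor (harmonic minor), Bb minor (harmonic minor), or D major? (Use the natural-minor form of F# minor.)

Triads of F# minor (natural minor): F# minor (i), G# diminished (ii°), A major (III), B minor (iv), C# minor (v), D major (VI), E major (VII).
C# minor (harmonic minor) shares 3: F#m, A, C#m.
Bb minor (harmonic minor) shares 0: none.
D major shares 4: F#m, A, Bm, D.
The most common triads (4) are shared with D major.

D major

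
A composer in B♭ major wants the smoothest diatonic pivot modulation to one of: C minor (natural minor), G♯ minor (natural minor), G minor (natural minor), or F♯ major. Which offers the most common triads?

G minor

Triads of B♭ major: B♭ major (I), C minor (ii), D minor (iii), E♭ major (IV), F major (V), G minor (vi), A diminished (vii°).
C minor (natural minor) shares 4: B♭, Cm, E♭, Gm.
G♯ minor (natural minor) shares 0: none.
G minor (natural minor) shares 7: B♭, Cm, Dm, E♭, F, Gm, Adim.
F♯ major shares 0: none.
The most common triads (7) are shared with G minor.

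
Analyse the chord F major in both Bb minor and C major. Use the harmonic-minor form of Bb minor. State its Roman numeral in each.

The scale of Bb minor (harmonic minor) is Bb C Db Eb F Gb A; F is degree 5, and the triad built there (F-A-C) is major, so it is V.
The scale of C major is C D E F G A B; F is degree 4, and the triad built there (F-A-C) is major, so it is IV.

V in Bb minor; IV in C major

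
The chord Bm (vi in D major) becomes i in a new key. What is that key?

B minor

The numeral i denotes a minor triad on scale degree 1. With B on degree 1, the tonic of the new key is B.
Degree 1 carries a minor triad in minor keys, so the destination is B minor.
Check: the diatonic triads of B minor (natural minor) are Bm (i), C#dim (ii°), D (III), Em (iv), F#m (v), G (VI), A (VII) — Bm is indeed i.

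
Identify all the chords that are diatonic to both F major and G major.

Triads in F major: F major (I), G minor (ii), A minor (iii), Bb major (IV), C major (V), D minor (vi), E diminished (vii°).
Triads in G major: G major (I), A minor (ii), B minor (iii), C major (IV), D major (V), E minor (vi), F# diminished (vii°).
Shared triads with their functions: A minor (iii in F major, ii in G major); C major (V in F major, IV in G major).

Am, C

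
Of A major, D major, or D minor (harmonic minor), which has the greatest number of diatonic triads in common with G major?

Triads of G major: G major (I), A minor (ii), B minor (iii), C major (IV), D major (V), E minor (vi), F# diminished (vii°).
A major shares 2: Bm, D.
D major shares 4: G, Bm, D, Em.
D minor (harmonic minor) shares 0: none.
The most common triads (4) are shared with D major.

D major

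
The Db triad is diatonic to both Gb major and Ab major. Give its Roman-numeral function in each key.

The scale of Gb major is Gb Ab Bb Cb Db Eb F; Db is degree 5, and the triad built there (Db-F-Ab) is major, so it is V.
The scale of Ab major is Ab Bb C Db Eb F G; Db is degree 4, and the triad built there (Db-F-Ab) is major, so it is IV.

V in Gb major; IV in Ab major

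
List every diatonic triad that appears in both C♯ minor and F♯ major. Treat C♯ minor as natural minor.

Triads in C♯ minor (natural minor): C♯m (i), D♯dim (ii°), E (III), F♯m (iv), G♯m (v), A (VI), B (VII).
Triads in F♯ major: F♯ (I), G♯m (ii), A♯m (iii), B (IV), C♯ (V), D♯m (vi), E♯dim (vii°).
Shared triads with their functions: G♯m (v in C♯ minor, ii in F♯ major); B (VII in C♯ minor, IV in F♯ major).

G♯m, B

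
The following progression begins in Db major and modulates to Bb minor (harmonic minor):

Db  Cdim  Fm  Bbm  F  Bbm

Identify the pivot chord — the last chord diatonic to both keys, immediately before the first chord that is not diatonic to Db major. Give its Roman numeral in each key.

Chords diatonic to Db major: Db, Ebm, Fm, Gb, Ab, Bbm, Cdim.
Reading the progression, the first chord not in that set is F, so the modulation leaves Db major there.
The chord immediately before F is Bbm, which is diatonic to both keys: vi in Db major and i in Bb minor.

Bbm — vi in Db major, i in Bb minor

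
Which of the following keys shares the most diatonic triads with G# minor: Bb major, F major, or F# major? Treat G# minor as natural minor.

F# major

Triads of G# minor (natural minor): G#m (i), A#dim (ii°), B (III), C#m (iv), D#m (v), E (VI), F# (VII).
Bb major shares 0: none.
F major shares 0: none.
F# major shares 4: G#m, B, D#m, F#.
The most common triads (4) are shared with F# major.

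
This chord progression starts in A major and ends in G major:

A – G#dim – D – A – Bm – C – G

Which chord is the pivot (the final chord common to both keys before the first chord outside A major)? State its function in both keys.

Bm — ii in A major, iii in G major

Chords diatonic to A major: A, Bm, C#m, D, E, F#m, G#dim.
Reading the progression, the first chord not in that set is C, so the modulation leaves A major there.
The chord immediately before C is Bm, which is diatonic to both keys: ii in A major and iii in G major.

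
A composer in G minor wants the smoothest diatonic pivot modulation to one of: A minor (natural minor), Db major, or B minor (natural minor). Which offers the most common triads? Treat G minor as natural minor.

A minor

Triads of G minor (natural minor): G minor (i), A diminished (ii°), Bb major (III), C minor (iv), D minor (v), Eb major (VI), F major (VII).
A minor (natural minor) shares 2: Dm, F.
Db major shares 0: none.
B minor (natural minor) shares 0: none.
The most common triads (2) are shared with A minor.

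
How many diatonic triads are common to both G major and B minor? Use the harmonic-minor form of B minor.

3

Diatonic triads of G major: G (I), Am (ii), Bm (iii), C (IV), D (V), Em (vi), F♯dim (vii°).
Diatonic triads of B minor (harmonic minor): Bm (i), C♯dim (ii°), Daug (III+), Em (iv), F♯ (V), G (VI), A♯dim (vii°).
Matching root and quality in both lists: G, Bm, Em.
That gives 3 common triads.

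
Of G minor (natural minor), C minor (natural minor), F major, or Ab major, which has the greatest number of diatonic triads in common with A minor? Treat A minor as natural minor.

Triads of A minor (natural minor): Am (i), Bdim (ii°), C (III), Dm (iv), Em (v), F (VI), G (VII).
G minor (natural minor) shares 2: Dm, F.
C minor (natural minor) shares 0: none.
F major shares 4: Am, C, Dm, F.
Ab major shares 0: none.
The most common triads (4) are shared with F major.

F major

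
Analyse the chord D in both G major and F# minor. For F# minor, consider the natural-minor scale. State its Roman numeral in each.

The scale of G major is G A B C D E F#; D is degree 5, and the triad built there (D-F#-A) is major, so it is V.
The scale of F# minor (natural minor) is F# G# A B C# D E; D is degree 6, and the triad built there (D-F#-A) is major, so it is VI.

V in G major; VI in F# minor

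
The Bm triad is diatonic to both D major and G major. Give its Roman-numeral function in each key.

The scale of D major is D E F# G A B C#; B is degree 6, and the triad built there (B-D-F#) is minor, so it is vi.
The scale of G major is G A B C D E F#; B is degree 3, and the triad built there (B-D-F#) is minor, so it is iii.

vi in D major; iii in G major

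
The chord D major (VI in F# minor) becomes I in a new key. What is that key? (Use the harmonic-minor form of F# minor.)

The numeral I denotes a major triad on scale degree 1. With D on degree 1, the tonic of the new key is D.
Degree 1 carries a major triad in major keys, so the destination is D major.
Check: the diatonic triads of D major are D (I), Em (ii), F#m (iii), G (IV), A (V), Bm (vi), C#dim (vii°) — D major is indeed I.

D major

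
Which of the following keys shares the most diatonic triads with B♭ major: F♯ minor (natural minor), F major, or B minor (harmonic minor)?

Triads of B♭ major: B♭ major (I), C minor (ii), D minor (iii), E♭ major (IV), F major (V), G minor (vi), A diminished (vii°).
F♯ minor (natural minor) shares 0: none.
F major shares 4: B♭, Dm, F, Gm.
B minor (harmonic minor) shares 0: none.
The most common triads (4) are shared with F major.

F major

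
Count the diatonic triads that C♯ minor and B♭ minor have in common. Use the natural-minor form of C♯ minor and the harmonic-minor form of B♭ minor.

0

Diatonic triads of C♯ minor (natural minor): C♯m (i), D♯dim (ii°), E (III), F♯m (iv), G♯m (v), A (VI), B (VII).
Diatonic triads of B♭ minor (harmonic minor): B♭m (i), Cdim (ii°), D♭aug (III+), E♭m (iv), F (V), G♭ (VI), Adim (vii°).
No triad has the same root and quality in both keys.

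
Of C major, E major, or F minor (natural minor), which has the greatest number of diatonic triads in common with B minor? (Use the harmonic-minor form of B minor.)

Triads of B minor (harmonic minor): Bm (i), C#dim (ii°), Daug (III+), Em (iv), F# (V), G (VI), A#dim (vii°).
C major shares 2: Em, G.
E major shares 0: none.
F minor (natural minor) shares 0: none.
The most common triads (2) are shared with C major.

C major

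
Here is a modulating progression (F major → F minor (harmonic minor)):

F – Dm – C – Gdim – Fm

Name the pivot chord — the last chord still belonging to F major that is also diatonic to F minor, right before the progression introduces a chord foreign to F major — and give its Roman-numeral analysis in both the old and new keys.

Chords diatonic to F major: F, Gm, Am, Bb, C, Dm, Edim.
Reading the progression, the first chord not in that set is Gdim, so the modulation leaves F major there.
The chord immediately before Gdim is C, which is diatonic to both keys: V in F major and V in F minor.

C — V in F major, V in F minor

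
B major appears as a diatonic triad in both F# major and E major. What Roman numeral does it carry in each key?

The scale of F# major is F# G# A# B C# D# E#; B is degree 4, and the triad built there (B-D#-F#) is major, so it is IV.
The scale of E major is E F# G# A B C# D#; B is degree 5, and the triad built there (B-D#-F#) is major, so it is V.

IV in F# major; V in E major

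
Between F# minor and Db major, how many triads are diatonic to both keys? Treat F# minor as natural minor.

0

Diatonic triads of F# minor (natural minor): F#m (i), G#dim (ii°), A (III), Bm (iv), C#m (v), D (VI), E (VII).
Diatonic triads of Db major: Db (I), Ebm (ii), Fm (iii), Gb (IV), Ab (V), Bbm (vi), Cdim (vii°).
No triad has the same root and quality in both keys.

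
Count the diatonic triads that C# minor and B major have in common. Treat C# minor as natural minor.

4

Diatonic triads of C# minor (natural minor): C#m (i), D#dim (ii°), E (III), F#m (iv), G#m (v), A (VI), B (VII).
Diatonic triads of B major: B (I), C#m (ii), D#m (iii), E (IV), F# (V), G#m (vi), A#dim (vii°).
Matching root and quality in both lists: C#m, E, G#m, B.
That gives 4 common triads.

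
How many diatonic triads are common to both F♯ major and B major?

Diatonic triads of F♯ major: F♯ major (I), G♯ minor (ii), A♯ minor (iii), B major (IV), C♯ major (V), D♯ minor (vi), E♯ diminished (vii°).
Diatonic triads of B major: B major (I), C♯ minor (ii), D♯ minor (iii), E major (IV), F♯ major (V), G♯ minor (vi), A♯ diminished (vii°).
Matching root and quality in both lists: F♯ major, G♯ minor, B major, D♯ minor.
That gives 4 common triads.

4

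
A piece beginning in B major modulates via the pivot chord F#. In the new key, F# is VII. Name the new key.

The numeral VII denotes a major triad on scale degree 7. With F# on degree 7, the tonic of the new key is G#.
Degree 7 carries a major triad in natural-minor keys, so the destination is G# minor.
Check: the diatonic triads of G# minor (natural minor) are G#m (i), A#dim (ii°), B (III), C#m (iv), D#m (v), E (VI), F# (VII) — F# is indeed VII.

G# minor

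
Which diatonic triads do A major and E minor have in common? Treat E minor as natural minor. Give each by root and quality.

Bm, D

Triads in A major: A (I), Bm (ii), C♯m (iii), D (IV), E (V), F♯m (vi), G♯dim (vii°).
Triads in E minor (natural minor): Em (i), F♯dim (ii°), G (III), Am (iv), Bm (v), C (VI), D (VII).
Shared triads with their functions: Bm (ii in A major, v in E minor); D (IV in A major, VII in E minor).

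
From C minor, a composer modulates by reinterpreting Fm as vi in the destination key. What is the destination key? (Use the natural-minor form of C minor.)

The numeral vi denotes a minor triad on scale degree 6. With F on degree 6, the tonic of the new key is Ab.
Degree 6 carries a minor triad in major keys, so the destination is Ab major.
Check: the diatonic triads of Ab major are Ab (I), Bbm (ii), Cm (iii), Db (IV), Eb (V), Fm (vi), Gdim (vii°) — Fm is indeed vi.

Ab major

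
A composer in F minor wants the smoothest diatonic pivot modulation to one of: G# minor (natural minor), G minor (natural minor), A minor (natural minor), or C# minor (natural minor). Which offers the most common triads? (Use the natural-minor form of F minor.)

G minor

Triads of F minor (natural minor): Fm (i), Gdim (ii°), Ab (III), Bbm (iv), Cm (v), Db (VI), Eb (VII).
G# minor (natural minor) shares 0: none.
G minor (natural minor) shares 2: Cm, Eb.
A minor (natural minor) shares 0: none.
C# minor (natural minor) shares 0: none.
The most common triads (2) are shared with G minor.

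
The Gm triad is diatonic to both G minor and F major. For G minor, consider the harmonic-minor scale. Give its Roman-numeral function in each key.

The scale of G minor (harmonic minor) is G A Bb C D Eb F#; G is degree 1, and the triad built there (G-Bb-D) is minor, so it is i.
The scale of F major is F G A Bb C D E; G is degree 2, and the triad built there (G-Bb-D) is minor, so it is ii.

i in G minor; ii in F major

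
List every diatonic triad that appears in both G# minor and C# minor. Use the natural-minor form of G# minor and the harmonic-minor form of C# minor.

C#m

Triads in G# minor (natural minor): G# minor (i), A# diminished (ii°), B major (III), C# minor (iv), D# minor (v), E major (VI), F# major (VII).
Triads in C# minor (harmonic minor): C# minor (i), D# diminished (ii°), E augmented (III+), F# minor (iv), G# major (V), A major (VI), B# diminished (vii°).
Shared triads with their functions: C# minor (iv in G# minor, i in C# minor).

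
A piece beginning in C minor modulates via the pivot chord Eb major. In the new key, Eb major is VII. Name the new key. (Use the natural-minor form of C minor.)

F minor

The numeral VII denotes a major triad on scale degree 7. With Eb on degree 7, the tonic of the new key is F.
Degree 7 carries a major triad in natural-minor keys, so the destination is F minor.
Check: the diatonic triads of F minor (natural minor) are Fm (i), Gdim (ii°), Ab (III), Bbm (iv), Cm (v), Db (VI), Eb (VII) — Eb major is indeed VII.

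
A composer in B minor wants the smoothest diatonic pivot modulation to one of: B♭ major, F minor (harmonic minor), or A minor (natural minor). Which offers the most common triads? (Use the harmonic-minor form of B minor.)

A minor

Triads of B minor (harmonic minor): B minor (i), C♯ diminished (ii°), D augmented (III+), E minor (iv), F♯ major (V), G major (VI), A♯ diminished (vii°).
B♭ major shares 0: none.
F minor (harmonic minor) shares 0: none.
A minor (natural minor) shares 2: Em, G.
The most common triads (2) are shared with A minor.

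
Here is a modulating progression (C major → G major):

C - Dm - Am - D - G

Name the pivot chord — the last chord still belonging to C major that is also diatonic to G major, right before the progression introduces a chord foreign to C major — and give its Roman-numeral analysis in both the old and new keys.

Chords diatonic to C major: C, Dm, Em, F, G, Am, Bdim.
Reading the progression, the first chord not in that set is D, so the modulation leaves C major there.
The chord immediately before D is Am, which is diatonic to both keys: vi in C major and ii in G major.

Am — vi in C major, ii in G major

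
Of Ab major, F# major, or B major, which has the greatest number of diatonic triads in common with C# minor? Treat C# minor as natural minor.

B major

Triads of C# minor (natural minor): C# minor (i), D# diminished (ii°), E major (III), F# minor (iv), G# minor (v), A major (VI), B major (VII).
Ab major shares 0: none.
F# major shares 2: G#m, B.
B major shares 4: C#m, E, G#m, B.
The most common triads (4) are shared with B major.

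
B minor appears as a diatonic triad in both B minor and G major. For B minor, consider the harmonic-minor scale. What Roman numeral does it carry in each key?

The scale of B minor (harmonic minor) is B C# D E F# G A#; B is degree 1, and the triad built there (B-D-F#) is minor, so it is i.
The scale of G major is G A B C D E F#; B is degree 3, and the triad built there (B-D-F#) is minor, so it is iii.

i in B minor; iii in G major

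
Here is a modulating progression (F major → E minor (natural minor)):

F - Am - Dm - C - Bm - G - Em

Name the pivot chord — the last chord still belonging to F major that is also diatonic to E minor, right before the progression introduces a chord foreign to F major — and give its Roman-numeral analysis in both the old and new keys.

C — V in F major, VI in E minor

Chords diatonic to F major: F, Gm, Am, Bb, C, Dm, Edim.
Reading the progression, the first chord not in that set is Bm, so the modulation leaves F major there.
The chord immediately before Bm is C, which is diatonic to both keys: V in F major and VI in E minor.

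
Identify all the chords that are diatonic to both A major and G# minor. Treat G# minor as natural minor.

C#m, E

Triads in A major: A (I), Bm (ii), C#m (iii), D (IV), E (V), F#m (vi), G#dim (vii°).
Triads in G# minor (natural minor): G#m (i), A#dim (ii°), B (III), C#m (iv), D#m (v), E (VI), F# (VII).
Shared triads with their functions: C#m (iii in A major, iv in G# minor); E (V in A major, VI in G# minor).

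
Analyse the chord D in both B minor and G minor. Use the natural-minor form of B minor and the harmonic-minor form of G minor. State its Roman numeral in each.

III in B minor; V in G minor

The scale of B minor (natural minor) is B C# D E F# G A; D is degree 3, and the triad built there (D-F#-A) is major, so it is III.
The scale of G minor (harmonic minor) is G A Bb C D Eb F#; D is degree 5, and the triad built there (D-F#-A) is major, so it is V.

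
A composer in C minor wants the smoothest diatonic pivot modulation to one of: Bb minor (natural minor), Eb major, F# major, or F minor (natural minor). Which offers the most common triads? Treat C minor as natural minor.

Eb major

Triads of C minor (natural minor): Cm (i), Ddim (ii°), Eb (III), Fm (iv), Gm (v), Ab (VI), Bb (VII).
Bb minor (natural minor) shares 2: Fm, Ab.
Eb major shares 7: Cm, Ddim, Eb, Fm, Gm, Ab, Bb.
F# major shares 0: none.
F minor (natural minor) shares 4: Cm, Eb, Fm, Ab.
The most common triads (7) are shared with Eb major.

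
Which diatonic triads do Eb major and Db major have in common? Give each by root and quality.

Fm, Ab

Triads in Eb major: Eb (I), Fm (ii), Gm (iii), Ab (IV), Bb (V), Cm (vi), Ddim (vii°).
Triads in Db major: Db (I), Ebm (ii), Fm (iii), Gb (IV), Ab (V), Bbm (vi), Cdim (vii°).
Shared triads with their functions: Fm (ii in Eb major, iii in Db major); Ab (IV in Eb major, V in Db major).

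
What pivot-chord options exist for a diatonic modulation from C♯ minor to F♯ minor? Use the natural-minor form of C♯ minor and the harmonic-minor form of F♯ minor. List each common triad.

F♯m

Triads in C♯ minor (natural minor): C♯ minor (i), D♯ diminished (ii°), E major (III), F♯ minor (iv), G♯ minor (v), A major (VI), B major (VII).
Triads in F♯ minor (harmonic minor): F♯ minor (i), G♯ diminished (ii°), A augmented (III+), B minor (iv), C♯ major (V), D major (VI), E♯ diminished (vii°).
Shared triads with their functions: F♯ minor (iv in C♯ minor, i in F♯ minor).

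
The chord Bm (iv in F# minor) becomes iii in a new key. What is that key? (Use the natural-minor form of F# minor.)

The numeral iii denotes a minor triad on scale degree 3. With B on degree 3, the tonic of the new key is G.
Degree 3 carries a minor triad in major keys, so the destination is G major.
Check: the diatonic triads of G major are G (I), Am (ii), Bm (iii), C (IV), D (V), Em (vi), F#dim (vii°) — Bm is indeed iii.

G major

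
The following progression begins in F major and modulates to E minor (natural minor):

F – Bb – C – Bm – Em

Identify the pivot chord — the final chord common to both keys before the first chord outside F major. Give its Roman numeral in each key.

Chords diatonic to F major: F, Gm, Am, Bb, C, Dm, Edim.
Reading the progression, the first chord not in that set is Bm, so the modulation leaves F major there.
The chord immediately before Bm is C, which is diatonic to both keys: V in F major and VI in E minor.

C — V in F major, VI in E minor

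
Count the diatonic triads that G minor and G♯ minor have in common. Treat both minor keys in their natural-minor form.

Diatonic triads of G minor (natural minor): Gm (i), Adim (ii°), B♭ (III), Cm (iv), Dm (v), E♭ (VI), F (VII).
Diatonic triads of G♯ minor (natural minor): G♯m (i), A♯dim (ii°), B (III), C♯m (iv), D♯m (v), E (VI), F♯ (VII).
No triad has the same root and quality in both keys.

0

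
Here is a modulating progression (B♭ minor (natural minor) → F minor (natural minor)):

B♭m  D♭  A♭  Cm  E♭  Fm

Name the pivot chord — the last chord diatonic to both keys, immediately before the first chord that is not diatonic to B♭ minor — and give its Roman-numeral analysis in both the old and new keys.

Chords diatonic to B♭ minor: B♭m, Cdim, D♭, E♭m, Fm, G♭, A♭.
Reading the progression, the first chord not in that set is Cm, so the modulation leaves B♭ minor there.
The chord immediately before Cm is A♭, which is diatonic to both keys: VII in B♭ minor and III in F minor.

A♭ — VII in B♭ minor, III in F minor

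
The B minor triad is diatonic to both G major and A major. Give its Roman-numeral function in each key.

iii in G major; ii in A major

The scale of G major is G A B C D E F#; B is degree 3, and the triad built there (B-D-F#) is minor, so it is iii.
The scale of A major is A B C# D E F# G#; B is degree 2, and the triad built there (B-D-F#) is minor, so it is ii.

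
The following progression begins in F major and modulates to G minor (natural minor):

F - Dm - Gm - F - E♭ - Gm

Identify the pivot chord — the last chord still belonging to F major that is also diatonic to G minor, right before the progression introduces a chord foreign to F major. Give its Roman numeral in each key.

F — I in F major, VII in G minor

Chords diatonic to F major: F, Gm, Am, B♭, C, Dm, Edim.
Reading the progression, the first chord not in that set is E♭, so the modulation leaves F major there.
The chord immediately before E♭ is F, which is diatonic to both keys: I in F major and VII in G minor.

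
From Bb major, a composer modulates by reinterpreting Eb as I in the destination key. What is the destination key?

The numeral I denotes a major triad on scale degree 1. With Eb on degree 1, the tonic of the new key is Eb.
Degree 1 carries a major triad in major keys, so the destination is Eb major.
Check: the diatonic triads of Eb major are Eb (I), Fm (ii), Gm (iii), Ab (IV), Bb (V), Cm (vi), Ddim (vii°) — Eb is indeed I.

Eb major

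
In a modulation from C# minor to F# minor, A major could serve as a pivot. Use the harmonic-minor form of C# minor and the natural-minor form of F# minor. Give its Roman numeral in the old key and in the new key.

VI in C# minor; III in F# minor

The scale of C# minor (harmonic minor) is C# D# E F# G# A B#; A is degree 6, and the triad built there (A-C#-E) is major, so it is VI.
The scale of F# minor (natural minor) is F# G# A B C# D E; A is degree 3, and the triad built there (A-C#-E) is major, so it is III.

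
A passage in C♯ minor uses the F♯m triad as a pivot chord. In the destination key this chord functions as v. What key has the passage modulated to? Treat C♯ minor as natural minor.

B minor

The numeral v denotes a minor triad on scale degree 5. With F♯ on degree 5, the tonic of the new key is B.
Degree 5 carries a minor triad in natural-minor keys, so the destination is B minor.
Check: the diatonic triads of B minor (natural minor) are Bm (i), C♯dim (ii°), D (III), Em (iv), F♯m (v), G (VI), A (VII) — F♯m is indeed v.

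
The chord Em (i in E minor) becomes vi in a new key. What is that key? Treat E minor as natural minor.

G major

The numeral vi denotes a minor triad on scale degree 6. With E on degree 6, the tonic of the new key is G.
Degree 6 carries a minor triad in major keys, so the destination is G major.
Check: the diatonic triads of G major are G (I), Am (ii), Bm (iii), C (IV), D (V), Em (vi), F♯dim (vii°) — Em is indeed vi.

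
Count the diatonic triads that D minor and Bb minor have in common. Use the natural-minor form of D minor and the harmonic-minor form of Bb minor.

Diatonic triads of D minor (natural minor): Dm (i), Edim (ii°), F (III), Gm (iv), Am (v), Bb (VI), C (VII).
Diatonic triads of Bb minor (harmonic minor): Bbm (i), Cdim (ii°), Dbaug (III+), Ebm (iv), F (V), Gb (VI), Adim (vii°).
Matching root and quality in both lists: F.
That gives 1 common triad.

1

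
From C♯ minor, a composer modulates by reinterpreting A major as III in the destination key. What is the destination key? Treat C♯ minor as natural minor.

F♯ minor

The numeral III denotes a major triad on scale degree 3. With A on degree 3, the tonic of the new key is F♯.
Degree 3 carries a major triad in natural-minor keys, so the destination is F♯ minor.
Check: the diatonic triads of F♯ minor (natural minor) are F♯m (i), G♯dim (ii°), A (III), Bm (iv), C♯m (v), D (VI), E (VII) — A major is indeed III.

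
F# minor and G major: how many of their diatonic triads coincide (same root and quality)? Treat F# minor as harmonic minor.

2

Diatonic triads of F# minor (harmonic minor): F#m (i), G#dim (ii°), Aaug (III+), Bm (iv), C# (V), D (VI), E#dim (vii°).
Diatonic triads of G major: G (I), Am (ii), Bm (iii), C (IV), D (V), Em (vi), F#dim (vii°).
Matching root and quality in both lists: Bm, D.
That gives 2 common triads.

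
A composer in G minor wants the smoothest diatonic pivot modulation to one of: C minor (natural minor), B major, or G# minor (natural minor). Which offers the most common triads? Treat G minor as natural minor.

Triads of G minor (natural minor): Gm (i), Adim (ii°), Bb (III), Cm (iv), Dm (v), Eb (VI), F (VII).
C minor (natural minor) shares 4: Gm, Bb, Cm, Eb.
B major shares 0: none.
G# minor (natural minor) shares 0: none.
The most common triads (4) are shared with C minor.

C minor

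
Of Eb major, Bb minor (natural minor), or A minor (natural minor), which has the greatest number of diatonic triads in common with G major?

A minor

Triads of G major: G major (I), A minor (ii), B minor (iii), C major (IV), D major (V), E minor (vi), F# diminished (vii°).
Eb major shares 0: none.
Bb minor (natural minor) shares 0: none.
A minor (natural minor) shares 4: G, Am, C, Em.
The most common triads (4) are shared with A minor.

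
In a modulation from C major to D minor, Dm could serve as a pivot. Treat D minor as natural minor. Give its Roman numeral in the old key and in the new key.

The scale of C major is C D E F G A B; D is degree 2, and the triad built there (D-F-A) is minor, so it is ii.
The scale of D minor (natural minor) is D E F G A Bb C; D is degree 1, and the triad built there (D-F-A) is minor, so it is i.

ii in C major; i in D minor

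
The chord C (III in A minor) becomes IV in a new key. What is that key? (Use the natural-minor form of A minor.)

The numeral IV denotes a major triad on scale degree 4. With C on degree 4, the tonic of the new key is G.
Degree 4 carries a major triad in major keys, so the destination is G major.
Check: the diatonic triads of G major are G (I), Am (ii), Bm (iii), C (IV), D (V), Em (vi), F#dim (vii°) — C is indeed IV.

G major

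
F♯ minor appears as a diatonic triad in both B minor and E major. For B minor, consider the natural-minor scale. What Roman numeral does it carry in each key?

v in B minor; ii in E major

The scale of B minor (natural minor) is B C♯ D E F♯ G A; F♯ is degree 5, and the triad built there (F♯-A-C♯) is minor, so it is v.
The scale of E major is E F♯ G♯ A B C♯ D♯; F♯ is degree 2, and the triad built there (F♯-A-C♯) is minor, so it is ii.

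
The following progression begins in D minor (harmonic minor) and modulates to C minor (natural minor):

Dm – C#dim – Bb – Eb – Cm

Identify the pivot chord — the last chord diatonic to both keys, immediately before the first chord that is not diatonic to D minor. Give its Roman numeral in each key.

Chords diatonic to D minor: Dm, Edim, Faug, Gm, A, Bb, C#dim.
Reading the progression, the first chord not in that set is Eb, so the modulation leaves D minor there.
The chord immediately before Eb is Bb, which is diatonic to both keys: VI in D minor and VII in C minor.

Bb — VI in D minor, VII in C minor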